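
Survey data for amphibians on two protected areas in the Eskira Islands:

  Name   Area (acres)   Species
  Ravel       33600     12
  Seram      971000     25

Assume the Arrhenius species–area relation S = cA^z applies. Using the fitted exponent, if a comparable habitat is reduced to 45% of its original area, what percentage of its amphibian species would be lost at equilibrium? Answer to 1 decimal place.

16.0%

z = ln(25/12) / ln(971000/33600) = 0.7340 / 3.3638 = 0.2182
S_new/S_old = (A_new/A_old)^z = 0.45^0.2182 = exp(0.2182 × -0.7985) = 0.8401
Fraction lost = 1 − 0.8401 = 0.1599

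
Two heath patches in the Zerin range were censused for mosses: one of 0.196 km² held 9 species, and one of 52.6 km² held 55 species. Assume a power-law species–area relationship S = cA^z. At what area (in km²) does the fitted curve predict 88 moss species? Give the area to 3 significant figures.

z = ln(55/9) / ln(52.6/0.196) = 1.8101 / 5.5924 = 0.3237
c = 9 / 0.196^0.3237 = 9 / 0.5901 = 15.25
A = (88/15.25)^(1/0.3237) ⇒ ln A = ln(5.77)/0.3237 = 5.4148
A = e^5.4148 ≈ 224.7 km²

225 km²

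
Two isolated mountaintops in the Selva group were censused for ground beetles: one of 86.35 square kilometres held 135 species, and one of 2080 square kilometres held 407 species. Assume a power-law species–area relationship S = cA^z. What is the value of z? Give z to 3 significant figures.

Taking logs: ln S = ln c + z ln A, so z = (ln S₂ − ln S₁)/(ln A₂ − ln A₁).
z = ln(407/135) / ln(2080/86.35) = ln(3.015) / ln(24.09) = 1.1035 / 3.1817 = 0.3468

0.347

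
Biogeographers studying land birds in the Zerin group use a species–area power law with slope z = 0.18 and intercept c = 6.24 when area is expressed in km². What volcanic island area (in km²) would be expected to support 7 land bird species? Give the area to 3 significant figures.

7 = 6.24 × A^0.18  ⇒  A^0.18 = 7/6.24 = 1.122
ln A = ln(1.122) / 0.18 = 0.1149 / 0.18 = 0.6385
A = e^0.6385 ≈ 1.894 km²

1.89 km²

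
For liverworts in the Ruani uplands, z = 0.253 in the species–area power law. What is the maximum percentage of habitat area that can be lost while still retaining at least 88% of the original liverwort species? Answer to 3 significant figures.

39.7%

Need (A_new/A_old)^0.253 = 0.88, so A_new/A_old = 0.88^(1/0.253) = 0.88^3.953
ln(A_new/A_old) = ln 0.88 / 0.253 = -0.1278 / 0.253 = -0.5053
A_new/A_old = e^-0.5053 ≈ 0.6033
Fraction that can be lost = 1 − 0.6033 = 0.3967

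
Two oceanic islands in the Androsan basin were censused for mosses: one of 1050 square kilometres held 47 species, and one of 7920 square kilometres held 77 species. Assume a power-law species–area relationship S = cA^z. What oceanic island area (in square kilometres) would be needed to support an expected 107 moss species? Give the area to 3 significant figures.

30500 square kilometres

z = ln(77/47) / ln(7920/1050) = 0.4937 / 2.0206 = 0.2443
c = 47 / 1050^0.2443 = 47 / 5.472 = 8.59
A = (107/8.59)^(1/0.2443) ⇒ ln A = ln(12.46)/0.2443 = 10.3239
A = e^10.3239 ≈ 30451 square kilometres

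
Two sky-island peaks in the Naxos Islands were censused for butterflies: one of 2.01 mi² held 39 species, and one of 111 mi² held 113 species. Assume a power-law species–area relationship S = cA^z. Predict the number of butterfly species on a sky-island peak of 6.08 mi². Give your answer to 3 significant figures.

52.3

z = ln(113/39) / ln(111/2.01) = 1.0638 / 4.0114 = 0.2652
c = 39 / 2.01^0.2652 = 39 / 1.203 = 32.41
S₃ = 32.41 × 6.08^0.2652 = 32.41 × 1.614 ≈ 52.31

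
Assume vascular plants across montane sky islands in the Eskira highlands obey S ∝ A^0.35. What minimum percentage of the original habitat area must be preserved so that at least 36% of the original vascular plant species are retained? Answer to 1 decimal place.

Need (A_new/A_old)^0.35 = 0.36, so A_new/A_old = 0.36^(1/0.35) = 0.36^2.857
ln(A_new/A_old) = ln 0.36 / 0.35 = -1.0217 / 0.35 = -2.9190
A_new/A_old = e^-2.9190 ≈ 0.05399

5.4%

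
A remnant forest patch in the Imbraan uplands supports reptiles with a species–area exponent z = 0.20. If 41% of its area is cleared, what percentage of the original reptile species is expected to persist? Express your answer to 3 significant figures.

S_new/S_old = (A_new/A_old)^z = 0.59^0.2
= exp(0.2 × ln 0.59) = exp(0.2 × -0.5276) = exp(-0.1055) ≈ 0.8999

90.0%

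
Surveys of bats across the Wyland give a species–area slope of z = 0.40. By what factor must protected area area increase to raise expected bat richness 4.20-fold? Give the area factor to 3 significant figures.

(A₂/A₁)^0.4 = 4.2, so A₂/A₁ = 4.2^(1/0.4) = 4.2^2.5
ln(A₂/A₁) = ln 4.2 / 0.4 = 1.4351 / 0.4 = 3.5877
A₂/A₁ = e^3.5877 ≈ 36.15

36.2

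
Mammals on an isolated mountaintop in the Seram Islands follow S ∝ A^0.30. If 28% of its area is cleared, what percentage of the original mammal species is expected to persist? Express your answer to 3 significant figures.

90.6%

S_new/S_old = (A_new/A_old)^z = 0.72^0.3
= exp(0.3 × ln 0.72) = exp(0.3 × -0.3285) = exp(-0.0986) ≈ 0.9061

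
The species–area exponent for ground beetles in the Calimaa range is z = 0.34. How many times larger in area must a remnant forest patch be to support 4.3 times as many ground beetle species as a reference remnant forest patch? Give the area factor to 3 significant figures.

(A₂/A₁)^0.34 = 4.3, so A₂/A₁ = 4.3^(1/0.34) = 4.3^2.941
ln(A₂/A₁) = ln 4.3 / 0.34 = 1.4586 / 0.34 = 4.2900
A₂/A₁ = e^4.2900 ≈ 72.97

73.0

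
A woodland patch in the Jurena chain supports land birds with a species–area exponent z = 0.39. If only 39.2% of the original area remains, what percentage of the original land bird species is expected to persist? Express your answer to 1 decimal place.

69.4%

S_new/S_old = (A_new/A_old)^z = 0.392^0.39
= exp(0.39 × ln 0.392) = exp(0.39 × -0.9365) = exp(-0.3652) ≈ 0.694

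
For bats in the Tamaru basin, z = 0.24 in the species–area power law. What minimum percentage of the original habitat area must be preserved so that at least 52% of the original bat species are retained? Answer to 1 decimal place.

Need (A_new/A_old)^0.24 = 0.52, so A_new/A_old = 0.52^(1/0.24) = 0.52^4.167
ln(A_new/A_old) = ln 0.52 / 0.24 = -0.6539 / 0.24 = -2.7247
A_new/A_old = e^-2.7247 ≈ 0.06557

6.6%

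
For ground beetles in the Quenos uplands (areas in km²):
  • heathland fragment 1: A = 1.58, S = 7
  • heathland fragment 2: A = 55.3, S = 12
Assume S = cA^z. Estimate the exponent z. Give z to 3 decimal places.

Taking logs: ln S = ln c + z ln A, so z = (ln S₂ − ln S₁)/(ln A₂ − ln A₁).
z = ln(12/7) / ln(55.3/1.58) = ln(1.714) / ln(35) = 0.5390 / 3.5553 = 0.1516

0.152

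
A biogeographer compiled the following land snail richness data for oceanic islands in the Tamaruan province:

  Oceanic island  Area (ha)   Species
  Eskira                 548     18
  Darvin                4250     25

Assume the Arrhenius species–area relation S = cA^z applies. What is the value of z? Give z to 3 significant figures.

Taking logs: ln S = ln c + z ln A, so z = (ln S₂ − ln S₁)/(ln A₂ − ln A₁).
z = ln(25/18) / ln(4250/548) = ln(1.389) / ln(7.755) = 0.3285 / 2.0484 = 0.1604

0.160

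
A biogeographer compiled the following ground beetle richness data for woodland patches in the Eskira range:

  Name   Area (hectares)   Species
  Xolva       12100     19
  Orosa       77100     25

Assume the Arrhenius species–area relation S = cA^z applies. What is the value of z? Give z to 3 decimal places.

0.148

Taking logs: ln S = ln c + z ln A, so z = (ln S₂ − ln S₁)/(ln A₂ − ln A₁).
z = ln(25/19) / ln(77100/12100) = ln(1.316) / ln(6.372) = 0.2744 / 1.8519 = 0.1482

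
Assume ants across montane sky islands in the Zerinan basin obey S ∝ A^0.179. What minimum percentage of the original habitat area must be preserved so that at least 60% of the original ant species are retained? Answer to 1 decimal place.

Need (A_new/A_old)^0.179 = 0.6, so A_new/A_old = 0.6^(1/0.179) = 0.6^5.587
ln(A_new/A_old) = ln 0.6 / 0.179 = -0.5108 / 0.179 = -2.8538
A_new/A_old = e^-2.8538 ≈ 0.05763

5.8%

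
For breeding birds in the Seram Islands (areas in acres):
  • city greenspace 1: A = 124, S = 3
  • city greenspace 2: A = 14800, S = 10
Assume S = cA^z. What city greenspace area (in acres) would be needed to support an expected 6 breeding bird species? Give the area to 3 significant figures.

1950 acres

z = ln(10/3) / ln(14800/124) = 1.2040 / 4.7821 = 0.2518
c = 3 / 124^0.2518 = 3 / 3.366 = 0.8914
A = (6/0.8914)^(1/0.2518) ⇒ ln A = ln(6.731)/0.2518 = 7.5734
A = e^7.5734 ≈ 1946 acres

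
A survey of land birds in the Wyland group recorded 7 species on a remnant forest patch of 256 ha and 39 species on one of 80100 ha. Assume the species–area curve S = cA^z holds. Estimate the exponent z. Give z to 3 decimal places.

0.299

Taking logs: ln S = ln c + z ln A, so z = (ln S₂ − ln S₁)/(ln A₂ − ln A₁).
z = ln(39/7) / ln(80100/256) = ln(5.571) / ln(312.9) = 1.7177 / 5.7459 = 0.2989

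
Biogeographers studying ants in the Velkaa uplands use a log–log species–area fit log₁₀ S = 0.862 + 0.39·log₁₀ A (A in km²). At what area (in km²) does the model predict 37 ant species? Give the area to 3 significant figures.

37 = 7.278 × A^0.39  ⇒  A^0.39 = 37/7.278 = 5.084
ln A = ln(5.084) / 0.39 = 1.6261 / 0.39 = 4.1695
A = e^4.1695 ≈ 64.68 km²

64.7 km²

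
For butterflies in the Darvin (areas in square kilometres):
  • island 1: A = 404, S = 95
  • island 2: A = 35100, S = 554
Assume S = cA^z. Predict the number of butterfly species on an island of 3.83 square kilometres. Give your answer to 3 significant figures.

z = ln(554/95) / ln(35100/404) = 1.7633 / 4.4645 = 0.3950
c = 95 / 404^0.3950 = 95 / 10.7 = 8.878
S₃ = 8.878 × 3.83^0.3950 = 8.878 × 1.7 ≈ 15.09

15.1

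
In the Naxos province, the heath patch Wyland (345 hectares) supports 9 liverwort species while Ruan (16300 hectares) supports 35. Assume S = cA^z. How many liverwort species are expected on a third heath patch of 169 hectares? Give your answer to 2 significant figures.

z = ln(35/9) / ln(16300/345) = 1.3581 / 3.8554 = 0.3523
c = 9 / 345^0.3523 = 9 / 7.834 = 1.149
S₃ = 1.149 × 169^0.3523 = 1.149 × 6.093 ≈ 6.999

7.0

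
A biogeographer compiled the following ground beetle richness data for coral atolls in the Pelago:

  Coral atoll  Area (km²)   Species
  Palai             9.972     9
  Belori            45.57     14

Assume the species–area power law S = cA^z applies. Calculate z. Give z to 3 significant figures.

0.291

Taking logs: ln S = ln c + z ln A, so z = (ln S₂ − ln S₁)/(ln A₂ − ln A₁).
z = ln(14/9) / ln(45.57/9.972) = ln(1.556) / ln(4.57) = 0.4418 / 1.5195 = 0.2908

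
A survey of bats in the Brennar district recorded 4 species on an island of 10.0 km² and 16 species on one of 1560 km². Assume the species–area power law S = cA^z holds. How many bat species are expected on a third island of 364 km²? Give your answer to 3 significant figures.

z = ln(16/4) / ln(1560/10) = 1.3863 / 5.0499 = 0.2745
c = 4 / 10^0.2745 = 4 / 1.882 = 2.126
S₃ = 2.126 × 364^0.2745 = 2.126 × 5.048 ≈ 10.73

10.7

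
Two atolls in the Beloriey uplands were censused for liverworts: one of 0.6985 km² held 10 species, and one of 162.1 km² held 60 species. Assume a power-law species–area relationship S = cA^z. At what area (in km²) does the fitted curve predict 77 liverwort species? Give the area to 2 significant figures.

z = ln(60/10) / ln(162.1/0.6985) = 1.7918 / 5.4470 = 0.3289
c = 10 / 0.6985^0.3289 = 10 / 0.8887 = 11.25
A = (77/11.25)^(1/0.3289) ⇒ ln A = ln(6.843)/0.3289 = 5.8466
A = e^5.8466 ≈ 346.1 km²

350 km²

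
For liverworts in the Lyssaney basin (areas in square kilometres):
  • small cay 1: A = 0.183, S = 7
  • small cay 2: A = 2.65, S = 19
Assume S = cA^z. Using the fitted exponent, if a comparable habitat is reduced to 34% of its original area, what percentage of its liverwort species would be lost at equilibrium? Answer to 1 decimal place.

33.2%

z = ln(19/7) / ln(2.65/0.183) = 0.9985 / 2.6728 = 0.3736
S_new/S_old = (A_new/A_old)^z = 0.34^0.3736 = exp(0.3736 × -1.0788) = 0.6683
Fraction lost = 1 − 0.6683 = 0.3317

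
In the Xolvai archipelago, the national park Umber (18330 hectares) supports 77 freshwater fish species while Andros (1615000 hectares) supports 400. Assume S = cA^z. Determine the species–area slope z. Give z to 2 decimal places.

Taking logs: ln S = ln c + z ln A, so z = (ln S₂ − ln S₁)/(ln A₂ − ln A₁).
z = ln(400/77) / ln(1615000/18330) = ln(5.195) / ln(88.11) = 1.6477 / 4.4786 = 0.3679

0.37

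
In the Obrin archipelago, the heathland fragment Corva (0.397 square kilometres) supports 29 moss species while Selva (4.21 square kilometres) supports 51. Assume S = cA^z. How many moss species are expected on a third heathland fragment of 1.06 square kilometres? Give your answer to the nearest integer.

37

z = ln(51/29) / ln(4.21/0.397) = 0.5645 / 2.3613 = 0.2391
c = 29 / 0.397^0.2391 = 29 / 0.8018 = 36.17
S₃ = 36.17 × 1.06^0.2391 = 36.17 × 1.014 ≈ 36.67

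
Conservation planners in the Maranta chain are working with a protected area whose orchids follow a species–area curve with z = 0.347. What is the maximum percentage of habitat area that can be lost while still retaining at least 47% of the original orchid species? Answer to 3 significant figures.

88.6%

Need (A_new/A_old)^0.347 = 0.47, so A_new/A_old = 0.47^(1/0.347) = 0.47^2.882
ln(A_new/A_old) = ln 0.47 / 0.347 = -0.7550 / 0.347 = -2.1759
A_new/A_old = e^-2.1759 ≈ 0.1135
Fraction that can be lost = 1 − 0.1135 = 0.8865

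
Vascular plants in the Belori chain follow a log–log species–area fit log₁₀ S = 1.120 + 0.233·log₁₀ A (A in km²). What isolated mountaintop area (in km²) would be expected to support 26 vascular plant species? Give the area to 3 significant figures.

26 = 13.18 × A^0.233  ⇒  A^0.233 = 26/13.18 = 1.972
ln A = ln(1.972) / 0.233 = 0.6792 / 0.233 = 2.9150
A = e^2.9150 ≈ 18.45 km²

18.4 km²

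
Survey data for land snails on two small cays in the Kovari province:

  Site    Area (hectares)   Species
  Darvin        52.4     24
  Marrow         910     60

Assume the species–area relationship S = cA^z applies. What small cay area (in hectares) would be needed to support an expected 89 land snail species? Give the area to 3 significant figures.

3110 hectares

z = ln(60/24) / ln(910/52.4) = 0.9163 / 2.8545 = 0.3210
c = 24 / 52.4^0.3210 = 24 / 3.564 = 6.735
A = (89/6.735)^(1/0.3210) ⇒ ln A = ln(13.22)/0.3210 = 8.0418
A = e^8.0418 ≈ 3108 hectares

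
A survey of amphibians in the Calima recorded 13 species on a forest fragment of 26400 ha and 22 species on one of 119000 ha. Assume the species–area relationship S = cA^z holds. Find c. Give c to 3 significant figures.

z = ln(S₂/S₁) / ln(A₂/A₁) = ln(22/13) / ln(119000/26400) = 0.5261 / 1.5058 = 0.3494
c = S₁ / A₁^z = 13 / 26400^0.3494 = 13 / 35.06 = 0.3708

0.371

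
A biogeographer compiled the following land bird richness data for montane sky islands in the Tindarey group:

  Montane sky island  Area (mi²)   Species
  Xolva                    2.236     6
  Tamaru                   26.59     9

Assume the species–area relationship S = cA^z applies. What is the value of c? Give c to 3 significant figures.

5.26

z = ln(S₂/S₁) / ln(A₂/A₁) = ln(9/6) / ln(26.59/2.236) = 0.4055 / 2.4758 = 0.1638
c = S₁ / A₁^z = 6 / 2.236^0.1638 = 6 / 1.141 = 5.259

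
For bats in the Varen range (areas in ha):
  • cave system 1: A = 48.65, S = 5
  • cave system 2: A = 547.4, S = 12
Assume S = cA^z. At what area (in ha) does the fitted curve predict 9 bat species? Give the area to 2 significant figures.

250 ha

z = ln(12/5) / ln(547.4/48.65) = 0.8755 / 2.4205 = 0.3617
c = 5 / 48.65^0.3617 = 5 / 4.076 = 1.227
A = (9/1.227)^(1/0.3617) ⇒ ln A = ln(7.336)/0.3617 = 5.5098
A = e^5.5098 ≈ 247.1 ha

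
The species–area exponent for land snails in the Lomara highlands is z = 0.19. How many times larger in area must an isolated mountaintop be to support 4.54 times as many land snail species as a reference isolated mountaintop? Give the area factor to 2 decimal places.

(A₂/A₁)^0.19 = 4.54, so A₂/A₁ = 4.54^(1/0.19) = 4.54^5.263
ln(A₂/A₁) = ln 4.54 / 0.19 = 1.5129 / 0.19 = 7.9628
A₂/A₁ = e^7.9628 ≈ 2872

2872.03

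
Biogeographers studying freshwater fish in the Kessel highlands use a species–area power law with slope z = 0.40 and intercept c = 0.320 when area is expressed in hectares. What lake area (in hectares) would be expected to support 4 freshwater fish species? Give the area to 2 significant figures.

4 = 0.32 × A^0.4  ⇒  A^0.4 = 4/0.32 = 12.5
ln A = ln(12.5) / 0.4 = 2.5257 / 0.4 = 6.3143
A = e^6.3143 ≈ 552.4 hectares

550 hectares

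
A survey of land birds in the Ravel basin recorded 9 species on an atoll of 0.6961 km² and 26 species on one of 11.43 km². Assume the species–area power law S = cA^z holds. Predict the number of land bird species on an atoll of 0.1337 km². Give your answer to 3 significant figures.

4.82

z = ln(26/9) / ln(11.43/0.6961) = 1.0609 / 2.7985 = 0.3791
c = 9 / 0.6961^0.3791 = 9 / 0.8717 = 10.32
S₃ = 10.32 × 0.1337^0.3791 = 10.32 × 0.4664 ≈ 4.815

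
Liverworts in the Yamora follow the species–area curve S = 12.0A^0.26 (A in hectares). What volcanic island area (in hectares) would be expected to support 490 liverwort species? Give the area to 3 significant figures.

1570000 hectares

490 = 12 × A^0.26  ⇒  A^0.26 = 490/12 = 40.83
ln A = ln(40.83) / 0.26 = 3.7095 / 0.26 = 14.2673
A = e^14.2673 ≈ 1571126 hectares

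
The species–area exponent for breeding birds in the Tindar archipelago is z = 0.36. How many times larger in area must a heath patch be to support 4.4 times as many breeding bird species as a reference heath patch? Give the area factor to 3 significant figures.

(A₂/A₁)^0.36 = 4.4, so A₂/A₁ = 4.4^(1/0.36) = 4.4^2.778
ln(A₂/A₁) = ln 4.4 / 0.36 = 1.4816 / 0.36 = 4.1156
A₂/A₁ = e^4.1156 ≈ 61.29

61.3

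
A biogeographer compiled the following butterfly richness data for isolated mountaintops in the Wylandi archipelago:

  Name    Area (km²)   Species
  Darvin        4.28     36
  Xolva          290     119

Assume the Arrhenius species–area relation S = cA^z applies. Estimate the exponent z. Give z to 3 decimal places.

0.284

Taking logs: ln S = ln c + z ln A, so z = (ln S₂ − ln S₁)/(ln A₂ − ln A₁).
z = ln(119/36) / ln(290/4.28) = ln(3.306) / ln(67.76) = 1.1956 / 4.2159 = 0.2836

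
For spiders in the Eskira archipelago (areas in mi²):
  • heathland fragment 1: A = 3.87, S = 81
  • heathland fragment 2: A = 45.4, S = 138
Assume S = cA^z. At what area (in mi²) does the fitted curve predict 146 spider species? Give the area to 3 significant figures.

58.9 mi²

z = ln(138/81) / ln(45.4/3.87) = 0.5328 / 2.4623 = 0.2164
c = 81 / 3.87^0.2164 = 81 / 1.34 = 60.44
A = (146/60.44)^(1/0.2164) ⇒ ln A = ln(2.416)/0.2164 = 4.0759
A = e^4.0759 ≈ 58.91 mi²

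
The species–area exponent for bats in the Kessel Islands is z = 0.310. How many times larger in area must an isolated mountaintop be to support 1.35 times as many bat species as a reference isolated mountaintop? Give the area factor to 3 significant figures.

2.63

(A₂/A₁)^0.31 = 1.35, so A₂/A₁ = 1.35^(1/0.31) = 1.35^3.226
ln(A₂/A₁) = ln 1.35 / 0.31 = 0.3001 / 0.31 = 0.9681
A₂/A₁ = e^0.9681 ≈ 2.633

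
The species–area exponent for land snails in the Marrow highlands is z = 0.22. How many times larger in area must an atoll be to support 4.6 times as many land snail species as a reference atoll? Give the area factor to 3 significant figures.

(A₂/A₁)^0.22 = 4.6, so A₂/A₁ = 4.6^(1/0.22) = 4.6^4.545
ln(A₂/A₁) = ln 4.6 / 0.22 = 1.5261 / 0.22 = 6.9366
A₂/A₁ = e^6.9366 ≈ 1029

1030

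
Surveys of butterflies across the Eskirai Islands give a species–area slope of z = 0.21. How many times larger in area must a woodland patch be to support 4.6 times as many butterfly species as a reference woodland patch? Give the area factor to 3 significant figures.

(A₂/A₁)^0.21 = 4.6, so A₂/A₁ = 4.6^(1/0.21) = 4.6^4.762
ln(A₂/A₁) = ln 4.6 / 0.21 = 1.5261 / 0.21 = 7.2669
A₂/A₁ = e^7.2669 ≈ 1432

1430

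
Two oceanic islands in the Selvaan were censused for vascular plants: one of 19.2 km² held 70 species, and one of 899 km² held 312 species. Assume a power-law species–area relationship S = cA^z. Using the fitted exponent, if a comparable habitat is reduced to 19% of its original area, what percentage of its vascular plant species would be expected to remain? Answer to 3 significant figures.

52.5%

z = ln(312/70) / ln(899/19.2) = 1.4945 / 3.8464 = 0.3885
S_new/S_old = (A_new/A_old)^z = 0.19^0.3885 = exp(0.3885 × -1.6607) = 0.5245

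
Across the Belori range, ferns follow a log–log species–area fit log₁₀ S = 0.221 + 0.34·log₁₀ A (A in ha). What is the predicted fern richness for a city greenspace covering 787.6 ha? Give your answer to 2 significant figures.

16

S = 1.663 × 787.6^0.34
ln S = ln 1.663 + 0.34 × ln 787.6 = 0.5089 + 0.34 × 6.6690 = 2.7763
S = e^2.7763 ≈ 16.06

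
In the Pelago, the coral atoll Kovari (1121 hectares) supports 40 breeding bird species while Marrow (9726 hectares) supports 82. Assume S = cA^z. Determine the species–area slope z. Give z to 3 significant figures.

0.332

Taking logs: ln S = ln c + z ln A, so z = (ln S₂ − ln S₁)/(ln A₂ − ln A₁).
z = ln(82/40) / ln(9726/1121) = ln(2.05) / ln(8.676) = 0.7178 / 2.1606 = 0.3322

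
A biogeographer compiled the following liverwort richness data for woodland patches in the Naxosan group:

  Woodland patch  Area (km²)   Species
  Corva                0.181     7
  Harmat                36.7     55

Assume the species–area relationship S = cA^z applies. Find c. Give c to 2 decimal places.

13.59

z = ln(S₂/S₁) / ln(A₂/A₁) = ln(55/7) / ln(36.7/0.181) = 2.0614 / 5.3120 = 0.3881
c = S₁ / A₁^z = 7 / 0.181^0.3881 = 7 / 0.5151 = 13.59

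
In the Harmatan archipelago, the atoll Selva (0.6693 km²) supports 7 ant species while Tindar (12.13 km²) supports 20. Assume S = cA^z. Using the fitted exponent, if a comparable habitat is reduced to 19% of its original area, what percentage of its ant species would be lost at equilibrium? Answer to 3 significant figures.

z = ln(20/7) / ln(12.13/0.6693) = 1.0498 / 2.8972 = 0.3624
S_new/S_old = (A_new/A_old)^z = 0.19^0.3624 = exp(0.3624 × -1.6607) = 0.5478
Fraction lost = 1 − 0.5478 = 0.4522

45.2%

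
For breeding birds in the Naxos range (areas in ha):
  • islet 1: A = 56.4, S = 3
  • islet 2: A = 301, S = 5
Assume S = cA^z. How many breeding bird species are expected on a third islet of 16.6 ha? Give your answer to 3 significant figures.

z = ln(5/3) / ln(301/56.4) = 0.5108 / 1.6746 = 0.3050
c = 3 / 56.4^0.3050 = 3 / 3.421 = 0.8768
S₃ = 0.8768 × 16.6^0.3050 = 0.8768 × 2.356 ≈ 2.066

2.07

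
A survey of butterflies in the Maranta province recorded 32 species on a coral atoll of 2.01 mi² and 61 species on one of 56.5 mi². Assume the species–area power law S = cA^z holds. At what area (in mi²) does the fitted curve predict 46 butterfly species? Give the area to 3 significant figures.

z = ln(61/32) / ln(56.5/2.01) = 0.6451 / 3.3361 = 0.1934
c = 32 / 2.01^0.1934 = 32 / 1.145 = 27.96
A = (46/27.96)^(1/0.1934) ⇒ ln A = ln(1.645)/0.1934 = 2.5748
A = e^2.5748 ≈ 13.13 mi²

13.1 mi²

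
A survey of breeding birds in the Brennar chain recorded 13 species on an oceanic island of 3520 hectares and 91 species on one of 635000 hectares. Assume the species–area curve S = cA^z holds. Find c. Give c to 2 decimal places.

z = ln(S₂/S₁) / ln(A₂/A₁) = ln(91/13) / ln(635000/3520) = 1.9459 / 5.1952 = 0.3746
c = S₁ / A₁^z = 13 / 3520^0.3746 = 13 / 21.3 = 0.6103

0.61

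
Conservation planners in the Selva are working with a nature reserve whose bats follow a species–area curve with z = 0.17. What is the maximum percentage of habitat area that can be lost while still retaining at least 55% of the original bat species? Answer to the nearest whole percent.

Need (A_new/A_old)^0.17 = 0.55, so A_new/A_old = 0.55^(1/0.17) = 0.55^5.882
ln(A_new/A_old) = ln 0.55 / 0.17 = -0.5978 / 0.17 = -3.5167
A_new/A_old = e^-3.5167 ≈ 0.0297
Fraction that can be lost = 1 − 0.0297 = 0.9703

97%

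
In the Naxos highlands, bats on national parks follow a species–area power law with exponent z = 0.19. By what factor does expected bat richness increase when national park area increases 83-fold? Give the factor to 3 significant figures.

S₂/S₁ = (A₂/A₁)^z = 83^0.19
ln(S₂/S₁) = 0.19 × ln 83 = 0.19 × 4.4188 = 0.8396
S₂/S₁ = e^0.8396 ≈ 2.315

2.32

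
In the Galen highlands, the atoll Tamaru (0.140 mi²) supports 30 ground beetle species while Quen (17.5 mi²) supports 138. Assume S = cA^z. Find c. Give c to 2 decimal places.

55.85

z = ln(S₂/S₁) / ln(A₂/A₁) = ln(138/30) / ln(17.5/0.14) = 1.5261 / 4.8283 = 0.3161
c = S₁ / A₁^z = 30 / 0.14^0.3161 = 30 / 0.5372 = 55.85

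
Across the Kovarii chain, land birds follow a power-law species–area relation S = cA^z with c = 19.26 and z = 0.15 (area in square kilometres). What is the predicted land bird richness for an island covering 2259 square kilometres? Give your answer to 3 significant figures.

S = 19.26 × 2259^0.15
ln S = ln 19.26 + 0.15 × ln 2259 = 2.9580 + 0.15 × 7.7227 = 4.1164
S = e^4.1164 ≈ 61.34

61.3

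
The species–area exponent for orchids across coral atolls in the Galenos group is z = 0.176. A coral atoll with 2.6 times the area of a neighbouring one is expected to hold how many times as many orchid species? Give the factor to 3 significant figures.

S₂/S₁ = (A₂/A₁)^z = 2.6^0.176
ln(S₂/S₁) = 0.176 × ln 2.6 = 0.176 × 0.9555 = 0.1682
S₂/S₁ = e^0.1682 ≈ 1.183

1.18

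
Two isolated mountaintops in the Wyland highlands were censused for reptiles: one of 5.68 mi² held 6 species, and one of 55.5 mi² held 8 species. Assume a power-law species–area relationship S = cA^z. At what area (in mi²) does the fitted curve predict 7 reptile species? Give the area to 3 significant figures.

z = ln(8/6) / ln(55.5/5.68) = 0.2877 / 2.2794 = 0.1262
c = 6 / 5.68^0.1262 = 6 / 1.245 = 4.819
A = (7/4.819)^(1/0.1262) ⇒ ln A = ln(1.453)/0.1262 = 2.9584
A = e^2.9584 ≈ 19.27 mi²

19.3 mi²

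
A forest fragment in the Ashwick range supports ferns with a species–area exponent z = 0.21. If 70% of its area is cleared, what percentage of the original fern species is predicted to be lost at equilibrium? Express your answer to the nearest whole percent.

22%

S_new/S_old = (A_new/A_old)^z = 0.3^0.21
= exp(0.21 × ln 0.3) = exp(0.21 × -1.2040) = exp(-0.2528) ≈ 0.7766
Fraction lost = 1 − 0.7766 = 0.2234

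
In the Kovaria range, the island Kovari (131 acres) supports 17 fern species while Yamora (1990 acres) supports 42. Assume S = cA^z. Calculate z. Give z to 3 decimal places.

0.332

Taking logs: ln S = ln c + z ln A, so z = (ln S₂ − ln S₁)/(ln A₂ − ln A₁).
z = ln(42/17) / ln(1990/131) = ln(2.471) / ln(15.19) = 0.9045 / 2.7207 = 0.3324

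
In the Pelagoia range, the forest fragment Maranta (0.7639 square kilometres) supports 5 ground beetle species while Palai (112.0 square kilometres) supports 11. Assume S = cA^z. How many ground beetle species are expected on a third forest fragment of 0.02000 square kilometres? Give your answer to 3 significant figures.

2.81

z = ln(11/5) / ln(112/0.7639) = 0.7885 / 4.9878 = 0.1581
c = 5 / 0.7639^0.1581 = 5 / 0.9583 = 5.217
S₃ = 5.217 × 0.02^0.1581 = 5.217 × 0.5388 ≈ 2.811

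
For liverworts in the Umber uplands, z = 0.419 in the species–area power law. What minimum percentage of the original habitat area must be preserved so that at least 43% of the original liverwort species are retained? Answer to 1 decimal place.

Need (A_new/A_old)^0.419 = 0.43, so A_new/A_old = 0.43^(1/0.419) = 0.43^2.387
ln(A_new/A_old) = ln 0.43 / 0.419 = -0.8440 / 0.419 = -2.0142
A_new/A_old = e^-2.0142 ≈ 0.1334

13.3%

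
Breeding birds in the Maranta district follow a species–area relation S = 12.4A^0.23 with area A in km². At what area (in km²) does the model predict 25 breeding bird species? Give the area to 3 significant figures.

21.1 km²

25 = 12.4 × A^0.23  ⇒  A^0.23 = 25/12.4 = 2.016
ln A = ln(2.016) / 0.23 = 0.7012 / 0.23 = 3.0486
A = e^3.0486 ≈ 21.09 km²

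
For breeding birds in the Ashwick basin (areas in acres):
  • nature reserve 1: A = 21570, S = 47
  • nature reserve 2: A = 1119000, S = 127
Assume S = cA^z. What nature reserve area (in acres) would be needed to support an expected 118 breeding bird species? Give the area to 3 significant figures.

836000 acres

z = ln(127/47) / ln(1119000/21570) = 0.9940 / 3.9489 = 0.2517
c = 47 / 21570^0.2517 = 47 / 12.33 = 3.812
A = (118/3.812)^(1/0.2517) ⇒ ln A = ln(30.95)/0.2517 = 13.6360
A = e^13.6360 ≈ 835640 acres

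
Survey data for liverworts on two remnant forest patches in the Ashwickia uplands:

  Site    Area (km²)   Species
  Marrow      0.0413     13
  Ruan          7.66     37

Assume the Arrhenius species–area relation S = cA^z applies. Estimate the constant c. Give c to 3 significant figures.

z = ln(S₂/S₁) / ln(A₂/A₁) = ln(37/13) / ln(7.66/0.0413) = 1.0460 / 5.2229 = 0.2003
c = S₁ / A₁^z = 13 / 0.0413^0.2003 = 13 / 0.5282 = 24.61

24.6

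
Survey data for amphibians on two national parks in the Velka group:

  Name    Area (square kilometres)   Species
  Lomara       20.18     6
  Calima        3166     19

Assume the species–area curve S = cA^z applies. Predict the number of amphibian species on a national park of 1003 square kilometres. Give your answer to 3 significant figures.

z = ln(19/6) / ln(3166/20.18) = 1.1527 / 5.0555 = 0.2280
c = 6 / 20.18^0.2280 = 6 / 1.984 = 3.024
S₃ = 3.024 × 1003^0.2280 = 3.024 × 4.834 ≈ 14.62

14.6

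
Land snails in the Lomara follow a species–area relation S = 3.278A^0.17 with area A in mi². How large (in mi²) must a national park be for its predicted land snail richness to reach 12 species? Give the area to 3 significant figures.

2070 mi²

12 = 3.278 × A^0.17  ⇒  A^0.17 = 12/3.278 = 3.661
ln A = ln(3.661) / 0.17 = 1.2977 / 0.17 = 7.6334
A = e^7.6334 ≈ 2066 mi²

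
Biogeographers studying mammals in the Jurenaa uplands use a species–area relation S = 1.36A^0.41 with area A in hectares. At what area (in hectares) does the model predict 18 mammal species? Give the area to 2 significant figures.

18 = 1.36 × A^0.41  ⇒  A^0.41 = 18/1.36 = 13.24
ln A = ln(13.24) / 0.41 = 2.5829 / 0.41 = 6.2997
A = e^6.2997 ≈ 544.4 hectares

540 hectares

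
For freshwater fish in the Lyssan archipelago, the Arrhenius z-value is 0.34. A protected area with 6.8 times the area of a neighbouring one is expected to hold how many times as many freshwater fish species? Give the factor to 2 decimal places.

1.92

S₂/S₁ = (A₂/A₁)^z = 6.8^0.34
ln(S₂/S₁) = 0.34 × ln 6.8 = 0.34 × 1.9169 = 0.6518
S₂/S₁ = e^0.6518 ≈ 1.919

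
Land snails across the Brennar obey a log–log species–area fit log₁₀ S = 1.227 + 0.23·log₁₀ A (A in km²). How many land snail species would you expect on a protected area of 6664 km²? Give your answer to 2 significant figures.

130

S = 16.87 × 6664^0.23
ln S = ln 16.87 + 0.23 × ln 6664 = 2.8253 + 0.23 × 8.8045 = 4.8503
S = e^4.8503 ≈ 127.8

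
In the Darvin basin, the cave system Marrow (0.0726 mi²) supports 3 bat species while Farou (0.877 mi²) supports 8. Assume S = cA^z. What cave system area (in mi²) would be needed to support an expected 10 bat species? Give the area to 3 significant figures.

1.55 mi²

z = ln(8/3) / ln(0.877/0.0726) = 0.9808 / 2.4915 = 0.3937
c = 3 / 0.0726^0.3937 = 3 / 0.3561 = 8.424
A = (10/8.424)^(1/0.3937) ⇒ ln A = ln(1.187)/0.3937 = 0.4356
A = e^0.4356 ≈ 1.546 mi²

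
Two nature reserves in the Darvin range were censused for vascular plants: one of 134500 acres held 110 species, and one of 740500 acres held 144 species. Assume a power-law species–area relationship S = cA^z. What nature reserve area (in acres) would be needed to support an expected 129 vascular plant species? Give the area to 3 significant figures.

z = ln(144/110) / ln(740500/134500) = 0.2693 / 1.7058 = 0.1579
c = 110 / 134500^0.1579 = 110 / 6.454 = 17.04
A = (129/17.04)^(1/0.1579) ⇒ ln A = ln(7.568)/0.1579 = 12.8184
A = e^12.8184 ≈ 368949 acres

369000 acres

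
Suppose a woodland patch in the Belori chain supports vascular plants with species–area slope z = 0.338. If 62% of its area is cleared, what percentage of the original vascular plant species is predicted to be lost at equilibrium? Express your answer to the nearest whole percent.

S_new/S_old = (A_new/A_old)^z = 0.38^0.338
= exp(0.338 × ln 0.38) = exp(0.338 × -0.9676) = exp(-0.3270) ≈ 0.7211
Fraction lost = 1 − 0.7211 = 0.2789

28%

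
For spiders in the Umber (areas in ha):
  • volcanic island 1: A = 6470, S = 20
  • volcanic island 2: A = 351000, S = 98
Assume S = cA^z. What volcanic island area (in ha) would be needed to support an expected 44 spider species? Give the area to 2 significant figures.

47000 ha

z = ln(98/20) / ln(351000/6470) = 1.5892 / 3.9936 = 0.3979
c = 20 / 6470^0.3979 = 20 / 32.85 = 0.6088
A = (44/0.6088)^(1/0.3979) ⇒ ln A = ln(72.27)/0.3979 = 10.7563
A = e^10.7563 ≈ 46923 ha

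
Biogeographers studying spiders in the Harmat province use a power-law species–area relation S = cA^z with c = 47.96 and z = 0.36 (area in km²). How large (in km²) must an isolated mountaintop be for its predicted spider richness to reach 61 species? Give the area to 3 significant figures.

1.95 km²

61 = 47.96 × A^0.36  ⇒  A^0.36 = 61/47.96 = 1.272
ln A = ln(1.272) / 0.36 = 0.2405 / 0.36 = 0.6681
A = e^0.6681 ≈ 1.95 km²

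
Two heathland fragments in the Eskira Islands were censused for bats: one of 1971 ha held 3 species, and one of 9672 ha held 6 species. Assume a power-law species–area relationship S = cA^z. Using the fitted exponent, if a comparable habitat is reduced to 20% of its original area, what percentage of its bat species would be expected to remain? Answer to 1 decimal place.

49.6%

z = ln(6/3) / ln(9672/1971) = 0.6931 / 1.5907 = 0.4358
S_new/S_old = (A_new/A_old)^z = 0.2^0.4358 = exp(0.4358 × -1.6094) = 0.4959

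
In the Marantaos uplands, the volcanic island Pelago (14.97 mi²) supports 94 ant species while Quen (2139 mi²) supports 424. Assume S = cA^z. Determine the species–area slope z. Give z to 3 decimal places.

Taking logs: ln S = ln c + z ln A, so z = (ln S₂ − ln S₁)/(ln A₂ − ln A₁).
z = ln(424/94) / ln(2139/14.97) = ln(4.511) / ln(142.9) = 1.5064 / 4.9620 = 0.3036

0.304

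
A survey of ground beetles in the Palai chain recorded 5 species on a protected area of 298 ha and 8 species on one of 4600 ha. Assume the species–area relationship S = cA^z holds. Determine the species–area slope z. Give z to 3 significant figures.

Taking logs: ln S = ln c + z ln A, so z = (ln S₂ − ln S₁)/(ln A₂ − ln A₁).
z = ln(8/5) / ln(4600/298) = ln(1.6) / ln(15.44) = 0.4700 / 2.7367 = 0.1717

0.172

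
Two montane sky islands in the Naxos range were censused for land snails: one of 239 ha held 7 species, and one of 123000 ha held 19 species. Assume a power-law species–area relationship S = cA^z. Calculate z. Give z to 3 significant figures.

0.160

Taking logs: ln S = ln c + z ln A, so z = (ln S₂ − ln S₁)/(ln A₂ − ln A₁).
z = ln(19/7) / ln(123000/239) = ln(2.714) / ln(514.6) = 0.9985 / 6.2435 = 0.1599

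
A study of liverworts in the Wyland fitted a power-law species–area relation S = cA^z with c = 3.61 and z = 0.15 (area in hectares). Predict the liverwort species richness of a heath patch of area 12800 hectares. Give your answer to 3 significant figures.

14.9

S = 3.61 × 12800^0.15
ln S = ln 3.61 + 0.15 × ln 12800 = 1.2837 + 0.15 × 9.4572 = 2.7023
S = e^2.7023 ≈ 14.91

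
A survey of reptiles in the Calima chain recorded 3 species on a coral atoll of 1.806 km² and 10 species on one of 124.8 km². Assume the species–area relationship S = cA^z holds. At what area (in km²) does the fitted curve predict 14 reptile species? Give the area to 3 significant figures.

408 km²

z = ln(10/3) / ln(124.8/1.806) = 1.2040 / 4.2356 = 0.2843
c = 3 / 1.806^0.2843 = 3 / 1.183 = 2.536
A = (14/2.536)^(1/0.2843) ⇒ ln A = ln(5.521)/0.2843 = 6.0104
A = e^6.0104 ≈ 407.7 km²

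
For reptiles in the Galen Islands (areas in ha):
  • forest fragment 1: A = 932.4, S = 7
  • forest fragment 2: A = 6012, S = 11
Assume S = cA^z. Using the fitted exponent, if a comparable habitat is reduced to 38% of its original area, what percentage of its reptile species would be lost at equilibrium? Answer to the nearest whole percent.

21%

z = ln(11/7) / ln(6012/932.4) = 0.4520 / 1.8638 = 0.2425
S_new/S_old = (A_new/A_old)^z = 0.38^0.2425 = exp(0.2425 × -0.9676) = 0.7908
Fraction lost = 1 − 0.7908 = 0.2092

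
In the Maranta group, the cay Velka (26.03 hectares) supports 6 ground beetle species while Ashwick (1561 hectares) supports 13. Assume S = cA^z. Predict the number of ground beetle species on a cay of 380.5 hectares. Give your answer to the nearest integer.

z = ln(13/6) / ln(1561/26.03) = 0.7732 / 4.0938 = 0.1889
c = 6 / 26.03^0.1889 = 6 / 1.851 = 3.242
S₃ = 3.242 × 380.5^0.1889 = 3.242 × 3.071 ≈ 9.958

10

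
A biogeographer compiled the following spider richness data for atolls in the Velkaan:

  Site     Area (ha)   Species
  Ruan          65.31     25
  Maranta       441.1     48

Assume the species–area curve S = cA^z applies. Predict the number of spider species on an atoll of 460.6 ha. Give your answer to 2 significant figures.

z = ln(48/25) / ln(441.1/65.31) = 0.6523 / 1.9101 = 0.3415
c = 25 / 65.31^0.3415 = 25 / 4.167 = 5.999
S₃ = 5.999 × 460.6^0.3415 = 5.999 × 8.12 ≈ 48.71

49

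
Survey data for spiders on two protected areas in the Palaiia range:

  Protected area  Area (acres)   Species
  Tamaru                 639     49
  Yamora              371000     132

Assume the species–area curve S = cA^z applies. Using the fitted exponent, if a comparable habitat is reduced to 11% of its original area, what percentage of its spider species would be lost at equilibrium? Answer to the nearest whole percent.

z = ln(132/49) / ln(371000/639) = 0.9910 / 6.3641 = 0.1557
S_new/S_old = (A_new/A_old)^z = 0.11^0.1557 = exp(0.1557 × -2.2073) = 0.7091
Fraction lost = 1 − 0.7091 = 0.2909

29%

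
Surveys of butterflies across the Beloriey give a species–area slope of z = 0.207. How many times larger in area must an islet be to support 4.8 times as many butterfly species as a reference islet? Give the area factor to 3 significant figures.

1950

(A₂/A₁)^0.207 = 4.8, so A₂/A₁ = 4.8^(1/0.207) = 4.8^4.831
ln(A₂/A₁) = ln 4.8 / 0.207 = 1.5686 / 0.207 = 7.5779
A₂/A₁ = e^7.5779 ≈ 1954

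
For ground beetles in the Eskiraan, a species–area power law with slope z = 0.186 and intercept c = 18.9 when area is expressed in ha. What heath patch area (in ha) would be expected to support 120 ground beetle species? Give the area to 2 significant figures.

120 = 18.9 × A^0.186  ⇒  A^0.186 = 120/18.9 = 6.349
ln A = ln(6.349) / 0.186 = 1.8483 / 0.186 = 9.9373
A = e^9.9373 ≈ 20687 ha

21000 ha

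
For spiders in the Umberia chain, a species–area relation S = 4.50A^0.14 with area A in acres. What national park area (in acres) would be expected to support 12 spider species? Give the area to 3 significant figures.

1100 acres

12 = 4.5 × A^0.14  ⇒  A^0.14 = 12/4.5 = 2.667
ln A = ln(2.667) / 0.14 = 0.9808 / 0.14 = 7.0059
A = e^7.0059 ≈ 1103 acres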